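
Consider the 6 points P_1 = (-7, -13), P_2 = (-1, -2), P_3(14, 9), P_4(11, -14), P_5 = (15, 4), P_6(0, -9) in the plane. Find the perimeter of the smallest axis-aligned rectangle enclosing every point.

Width = max x − min x = 15 − (-7) = 22.
Height = max y − min y = 9 − (-14) = 23.
Perimeter = 2(22 + 23) = 90.

90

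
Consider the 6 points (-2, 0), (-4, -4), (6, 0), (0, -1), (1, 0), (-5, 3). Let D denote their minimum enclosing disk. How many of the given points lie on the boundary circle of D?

The minimum enclosing circle of a finite set is fixed by two of the points (as a diameter) or three (as a circumcircle).
The minimum enclosing circle is determined by three boundary points: (-4, -4), (6, 0), (-5, 3).
Their circumcentre is (5/37, 6/37) with r² = 47125/1369.
The farthest remaining point (-2, 0) is at distance² 6277/1369 ≤ 47125/1369.
The points at distance exactly r from the centre are (-4, -4), (6, 0), (-5, 3) — 3 points.

3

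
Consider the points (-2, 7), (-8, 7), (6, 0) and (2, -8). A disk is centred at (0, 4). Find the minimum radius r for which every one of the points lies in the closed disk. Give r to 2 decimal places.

12.17

The required radius is the distance from (0, 4) to the farthest point.
Squared distances: 13, 73, 52, 148.
Maximum is 148, attained at (2, -8).
r = √148 ≈ 12.17.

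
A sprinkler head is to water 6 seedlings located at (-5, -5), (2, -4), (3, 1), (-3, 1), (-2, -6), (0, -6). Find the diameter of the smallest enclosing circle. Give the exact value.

The farthest pair is (-5, -5)–(3, 1) with squared distance 100. The circle on this segment as diameter has centre (-1, -2) and r² = 100/4 = 25.
Check (2, -4): distance² to centre = 13 ≤ 25, so it lies inside.
All remaining points lie in this disk, and no smaller disk contains both endpoints, so this is the minimum enclosing circle.
Diameter = 2r = 2√25 = 10.

10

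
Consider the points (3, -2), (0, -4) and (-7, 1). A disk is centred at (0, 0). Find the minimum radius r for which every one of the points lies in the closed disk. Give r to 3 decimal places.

7.071

The required radius is the distance from (0, 0) to the farthest point.
Squared distances: 13, 16, 50.
Maximum is 50, attained at (-7, 1).
r = √50 ≈ 7.071.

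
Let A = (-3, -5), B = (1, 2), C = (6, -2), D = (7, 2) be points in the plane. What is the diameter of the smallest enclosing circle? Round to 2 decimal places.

12.21

The farthest pair is A–D with squared distance 149. The circle on this segment as diameter has centre (2, -1.5) and r² = 149/4 = 37.25.
Check B: distance² to centre = 13.25 ≤ 37.25, so it lies inside.
All remaining points lie in this disk, and no smaller disk contains both endpoints, so this is the minimum enclosing circle.
Diameter = 2r = 2√(37.25) ≈ 12.21.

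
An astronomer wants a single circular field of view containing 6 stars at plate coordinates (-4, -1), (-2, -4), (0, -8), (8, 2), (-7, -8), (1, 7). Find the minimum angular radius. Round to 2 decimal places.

By Welzl's lemma the MEC is supported by two points (diametrically opposite) or three points (on a circumcircle).
The minimum enclosing circle is determined by three boundary points: (8, 2), (-7, -8), (1, 7).
Their circumcentre is (-9/58, -117/58) with r² = 139009/1682.
The farthest remaining point (0, -8) is at distance² 60245/1682 ≤ 139009/1682.
r = √(139009/1682) ≈ 9.09.

9.09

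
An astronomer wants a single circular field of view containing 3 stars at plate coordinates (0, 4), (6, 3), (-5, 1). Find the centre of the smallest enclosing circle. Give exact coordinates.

(0.5, 2)

Call the three points A, B, C in the order given.
Side lengths²: AB² = 37, AC² = 34, BC² = 125.
Since BC² = 125 ≥ 37 + 34 = 71, the angle opposite BC is not acute, so the smallest enclosing circle has BC as diameter.
Centre = midpoint of BC = (0.5, 2), r² = 125/4 = 31.25.
Centre = (0.5, 2).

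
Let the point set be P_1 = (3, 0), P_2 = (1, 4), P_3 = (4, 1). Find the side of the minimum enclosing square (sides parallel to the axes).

4

The bounding box has width 3 and height 4.
An axis-aligned square enclosing the set must have side ≥ max(width, height).
So the minimum side is max(3, 4) = 4.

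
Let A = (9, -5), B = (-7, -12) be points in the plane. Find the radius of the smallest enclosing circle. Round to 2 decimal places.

The smallest circle enclosing two points has them as diameter endpoints.
Centre = midpoint = (1, -8.5); r² = |AB|²/4 = 305/4 = 76.25.
r = √(76.25) ≈ 8.73.

8.73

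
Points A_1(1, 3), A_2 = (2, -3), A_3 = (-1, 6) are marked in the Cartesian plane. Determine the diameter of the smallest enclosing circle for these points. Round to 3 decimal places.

9.487

Side lengths²: A_1A_2² = 37, A_1A_3² = 13, A_2A_3² = 90.
Since A_2A_3² = 90 ≥ 37 + 13 = 50, the angle opposite A_2A_3 is not acute, so the smallest enclosing circle has A_2A_3 as diameter.
Centre = midpoint of A_2A_3 = (0.5, 1.5), r² = 90/4 = 22.5.
Diameter = 2r = 2√(22.5) ≈ 9.487.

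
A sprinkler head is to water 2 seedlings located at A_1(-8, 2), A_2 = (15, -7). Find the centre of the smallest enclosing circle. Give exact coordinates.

(3.5, -2.5)

The smallest circle enclosing two points has them as diameter endpoints.
Centre = midpoint = (3.5, -2.5); r² = |A_1A_2|²/4 = 610/4 = 152.5.
Centre = (3.5, -2.5).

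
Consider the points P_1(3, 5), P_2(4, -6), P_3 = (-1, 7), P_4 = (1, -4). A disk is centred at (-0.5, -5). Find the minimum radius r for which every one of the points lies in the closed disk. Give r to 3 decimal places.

The required radius is the distance from (-0.5, -5) to the farthest point.
Squared distances: 112.25, 21.25, 144.25, 3.25.
Maximum is 144.25, attained at P_3.
r = √(144.25) ≈ 12.010.

12.010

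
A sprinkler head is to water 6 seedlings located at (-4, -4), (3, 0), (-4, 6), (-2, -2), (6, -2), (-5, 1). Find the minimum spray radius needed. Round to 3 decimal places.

6.530

The minimum enclosing circle is determined by three boundary points: (-4, -4), (-4, 6), (6, -2).
Their circumcentre is (0.2, 1) with r² = 42.64.
The farthest remaining point (-5, 1) is at distance² 27.04 ≤ 42.64.
r = √(42.64) ≈ 6.530.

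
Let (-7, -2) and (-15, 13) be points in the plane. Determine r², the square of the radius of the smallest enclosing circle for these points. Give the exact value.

The smallest circle enclosing two points has them as diameter endpoints.
Centre = midpoint = (-11, 5.5); r² = |(-7, -2)−(-15, 13)|²/4 = 289/4 = 72.25.

72.25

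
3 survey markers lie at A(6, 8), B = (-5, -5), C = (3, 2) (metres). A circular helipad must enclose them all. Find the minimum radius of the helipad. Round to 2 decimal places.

8.51

Side lengths²: AB² = 290, AC² = 45, BC² = 113.
Since AB² = 290 ≥ 113 + 45 = 158, the angle opposite AB is not acute, so the smallest enclosing circle has AB as diameter.
Centre = midpoint of AB = (0.5, 1.5), r² = 290/4 = 72.5.
r = √(72.5) ≈ 8.51.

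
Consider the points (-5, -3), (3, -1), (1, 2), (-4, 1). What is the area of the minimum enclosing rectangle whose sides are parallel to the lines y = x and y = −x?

49.5

In coordinates u = x + y, v = x − y the rectangle is axis-aligned; the map (x,y)→(u,v) scales areas by 2.
u-values: -8, 2, 3, -3; range = 3 − (-8) = 11.
v-values: -2, 4, -1, -5; range = 4 − (-5) = 9.
Area = (11 × 9) / 2 = 49.5.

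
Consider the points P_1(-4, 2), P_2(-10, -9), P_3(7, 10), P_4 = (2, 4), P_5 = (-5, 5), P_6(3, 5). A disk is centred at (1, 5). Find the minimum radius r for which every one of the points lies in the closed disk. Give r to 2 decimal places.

The required radius is the distance from (1, 5) to the farthest point.
Squared distances: 34, 317, 61, 2, 36, 4.
Maximum is 317, attained at P_2.
r = √317 ≈ 17.80.

17.80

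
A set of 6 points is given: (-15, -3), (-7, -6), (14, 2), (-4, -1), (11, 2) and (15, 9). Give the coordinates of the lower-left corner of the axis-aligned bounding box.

x-range [-15, 15], y-range [-6, 9].
The lower-left corner is (-15, -6).

(-15, -6)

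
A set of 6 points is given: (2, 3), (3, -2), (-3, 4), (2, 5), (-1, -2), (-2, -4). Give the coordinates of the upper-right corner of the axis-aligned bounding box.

(3, 5)

x-range [-3, 3], y-range [-4, 5].
The upper-right corner is (3, 5).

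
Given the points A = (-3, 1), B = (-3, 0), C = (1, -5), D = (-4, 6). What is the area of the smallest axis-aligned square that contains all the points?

121

The bounding box has width 5 and height 11.
An axis-aligned square enclosing the set must have side ≥ max(width, height).
So the minimum side is max(5, 11) = 11.
Area = 11² = 121.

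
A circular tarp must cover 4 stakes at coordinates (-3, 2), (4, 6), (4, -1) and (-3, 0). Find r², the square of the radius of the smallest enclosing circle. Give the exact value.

2125/98

The minimum enclosing circle is determined by three boundary points: (4, 6), (4, -1), (-3, 0).
Their circumcentre is (13/14, 2.5) with r² = 2125/98.
The farthest remaining point (-3, 2) is at distance² 1537/98 ≤ 2125/98.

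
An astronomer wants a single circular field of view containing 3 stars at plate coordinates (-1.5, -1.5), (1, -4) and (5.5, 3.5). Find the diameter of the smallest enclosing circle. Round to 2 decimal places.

8.87

Call the three points A, B, C in the order given.
Side lengths²: AB² = 12.5, AC² = 74, BC² = 76.5.
Since BC² = 76.5 < 74 + 12.5 = 86.5, the triangle is acute, so the smallest enclosing circle is the circumcircle.
Circumcentre = (2.625, 0.125), r² = 19.65625.
Diameter = 2r = 2√(19.65625) ≈ 8.87.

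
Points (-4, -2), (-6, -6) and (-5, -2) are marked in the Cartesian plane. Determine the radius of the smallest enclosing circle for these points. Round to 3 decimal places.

Call the three points A, B, C in the order given.
Side lengths²: AB² = 20, AC² = 1, BC² = 17.
Since AB² = 20 ≥ 17 + 1 = 18, the angle opposite AB is not acute, so the smallest enclosing circle has AB as diameter.
Centre = midpoint of AB = (-5, -4), r² = 20/4 = 5.
r = √5 ≈ 2.236.

2.236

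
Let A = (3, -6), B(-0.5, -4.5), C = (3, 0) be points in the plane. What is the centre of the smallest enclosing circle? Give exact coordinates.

(31/14, -3)

Side lengths²: AB² = 14.5, AC² = 36, BC² = 32.5.
Since AC² = 36 < 32.5 + 14.5 = 47, the triangle is acute, so the smallest enclosing circle is the circumcircle.
Circumcentre = (31/14, -3), r² = 1885/196.
Centre = (31/14, -3).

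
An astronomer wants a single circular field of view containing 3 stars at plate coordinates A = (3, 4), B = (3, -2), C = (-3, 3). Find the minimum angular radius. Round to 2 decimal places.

Side lengths²: AB² = 36, AC² = 37, BC² = 61.
Since BC² = 61 < 37 + 36 = 73, the triangle is acute, so the smallest enclosing circle is the circumcircle.
Circumcentre = (5/12, 1), r² = 2257/144.
r = √(2257/144) ≈ 3.96.

3.96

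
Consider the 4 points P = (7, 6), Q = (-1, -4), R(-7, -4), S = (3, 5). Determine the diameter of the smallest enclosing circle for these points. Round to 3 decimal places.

17.205

A smallest enclosing disk is always determined by at most three of the input points on its boundary.
The farthest pair is P–R with squared distance 296. The circle on this segment as diameter has centre (0, 1) and r² = 296/4 = 74.
Check Q: distance² to centre = 26 ≤ 74, so it lies inside.
All remaining points lie in this disk, and no smaller disk contains both endpoints, so this is the minimum enclosing circle.
Diameter = 2r = 2√74 ≈ 17.205.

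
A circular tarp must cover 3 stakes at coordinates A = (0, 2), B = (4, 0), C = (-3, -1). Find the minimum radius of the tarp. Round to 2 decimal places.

3.54

Side lengths²: AB² = 20, AC² = 18, BC² = 50.
Since BC² = 50 ≥ 20 + 18 = 38, the angle opposite BC is not acute, so the smallest enclosing circle has BC as diameter.
Centre = midpoint of BC = (0.5, -0.5), r² = 50/4 = 12.5.
r = √(12.5) ≈ 3.54.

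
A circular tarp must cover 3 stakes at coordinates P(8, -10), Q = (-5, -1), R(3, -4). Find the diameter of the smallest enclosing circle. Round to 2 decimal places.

15.81

Side lengths²: PQ² = 250, PR² = 61, QR² = 73.
Since PQ² = 250 ≥ 73 + 61 = 134, the angle opposite PQ is not acute, so the smallest enclosing circle has PQ as diameter.
Centre = midpoint of PQ = (1.5, -5.5), r² = 250/4 = 62.5.
Diameter = 2r = 2√(62.5) ≈ 15.81.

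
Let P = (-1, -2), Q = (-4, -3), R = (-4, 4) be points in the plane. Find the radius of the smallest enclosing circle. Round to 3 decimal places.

3.536

Side lengths²: PQ² = 10, PR² = 45, QR² = 49.
Since QR² = 49 < 45 + 10 = 55, the triangle is acute, so the smallest enclosing circle is the circumcircle.
Circumcentre = (-3.5, 0.5), r² = 12.5.
r = √(12.5) ≈ 3.536.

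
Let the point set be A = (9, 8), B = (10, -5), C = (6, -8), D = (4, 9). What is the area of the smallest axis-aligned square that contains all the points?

289

The bounding box has width 6 and height 17.
An axis-aligned square enclosing the set must have side ≥ max(width, height).
So the minimum side is max(6, 17) = 17.
Area = 17² = 289.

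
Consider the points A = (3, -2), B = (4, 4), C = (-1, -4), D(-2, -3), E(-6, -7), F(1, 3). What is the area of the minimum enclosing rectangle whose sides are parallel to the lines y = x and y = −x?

In coordinates u = x + y, v = x − y the rectangle is axis-aligned; the map (x,y)→(u,v) scales areas by 2.
u-values: 1, 8, -5, -5, -13, 4; range = 8 − (-13) = 21.
v-values: 5, 0, 3, 1, 1, -2; range = 5 − (-2) = 7.
Area = (21 × 7) / 2 = 73.5.

73.5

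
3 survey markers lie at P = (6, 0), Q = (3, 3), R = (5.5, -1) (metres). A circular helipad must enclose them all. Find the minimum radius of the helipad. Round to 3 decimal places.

2.358

Side lengths²: PQ² = 18, PR² = 1.25, QR² = 22.25.
Since QR² = 22.25 ≥ 18 + 1.25 = 19.25, the angle opposite QR is not acute, so the smallest enclosing circle has QR as diameter.
Centre = midpoint of QR = (4.25, 1), r² = 22.25/4 = 5.5625.
r = √(5.5625) ≈ 2.358.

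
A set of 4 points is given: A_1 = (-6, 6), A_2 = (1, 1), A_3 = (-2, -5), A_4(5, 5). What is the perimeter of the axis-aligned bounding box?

Width = max x − min x = 5 − (-6) = 11.
Height = max y − min y = 6 − (-5) = 11.
Perimeter = 2(11 + 11) = 44.

44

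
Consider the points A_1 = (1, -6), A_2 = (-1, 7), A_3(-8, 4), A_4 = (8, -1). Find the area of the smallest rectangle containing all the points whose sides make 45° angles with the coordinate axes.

In coordinates u = x + y, v = x − y the rectangle is axis-aligned; the map (x,y)→(u,v) scales areas by 2.
u-values: -5, 6, -4, 7; range = 7 − (-5) = 12.
v-values: 7, -8, -12, 9; range = 9 − (-12) = 21.
Area = (12 × 21) / 2 = 126.

126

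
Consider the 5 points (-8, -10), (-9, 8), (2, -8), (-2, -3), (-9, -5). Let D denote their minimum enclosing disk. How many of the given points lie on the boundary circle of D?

3

A smallest enclosing disk is always determined by at most three of the input points on its boundary.
The minimum enclosing circle is determined by three boundary points: (-8, -10), (-9, 8), (2, -8).
Their circumcentre is (-65/14, -11/14) with r² = 9425/98.
The farthest remaining point (-9, -5) is at distance² 3601/98 ≤ 9425/98.
The points at distance exactly r from the centre are (-8, -10), (-9, 8), (2, -8) — 3 points.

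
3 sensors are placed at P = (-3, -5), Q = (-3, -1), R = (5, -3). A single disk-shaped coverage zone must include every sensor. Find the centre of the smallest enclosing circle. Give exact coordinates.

(0.75, -3)

Side lengths²: PQ² = 16, PR² = 68, QR² = 68.
Since QR² = 68 < 68 + 16 = 84, the triangle is acute, so the smallest enclosing circle is the circumcircle.
Circumcentre = (0.75, -3), r² = 18.0625.
Centre = (0.75, -3).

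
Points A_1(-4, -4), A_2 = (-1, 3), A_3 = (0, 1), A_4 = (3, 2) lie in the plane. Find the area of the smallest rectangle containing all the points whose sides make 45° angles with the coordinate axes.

32.5

In coordinates u = x + y, v = x − y the rectangle is axis-aligned; the map (x,y)→(u,v) scales areas by 2.
u-values: -8, 2, 1, 5; range = 5 − (-8) = 13.
v-values: 0, -4, -1, 1; range = 1 − (-4) = 5.
Area = (13 × 5) / 2 = 32.5.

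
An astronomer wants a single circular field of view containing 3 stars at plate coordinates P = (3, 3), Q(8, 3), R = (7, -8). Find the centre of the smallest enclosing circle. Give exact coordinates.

Side lengths²: PQ² = 25, PR² = 137, QR² = 122.
Since PR² = 137 < 122 + 25 = 147, the triangle is acute, so the smallest enclosing circle is the circumcircle.
Circumcentre = (5.5, -51/22), r² = 8357/242.
Centre = (5.5, -51/22).

(5.5, -51/22)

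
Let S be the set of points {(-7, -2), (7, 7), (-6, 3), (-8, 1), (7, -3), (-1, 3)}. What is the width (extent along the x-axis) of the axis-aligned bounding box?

max x = 7, min x = -8, so width = 15.

15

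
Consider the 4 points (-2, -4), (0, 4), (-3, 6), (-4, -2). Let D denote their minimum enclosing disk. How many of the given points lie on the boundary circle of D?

The minimum enclosing circle of a finite set is fixed by two of the points (as a diameter) or three (as a circumcircle).
The farthest pair is (-2, -4)–(-3, 6) with squared distance 101. The circle on this segment as diameter has centre (-2.5, 1) and r² = 101/4 = 25.25.
Check (0, 4): distance² to centre = 15.25 ≤ 25.25, so it lies inside.
All remaining points lie in this disk, and no smaller disk contains both endpoints, so this is the minimum enclosing circle.
The points at distance exactly r from the centre are (-2, -4), (-3, 6) — 2 points.

2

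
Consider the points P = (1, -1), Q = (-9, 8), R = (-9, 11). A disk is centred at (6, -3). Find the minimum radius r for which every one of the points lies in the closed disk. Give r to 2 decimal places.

20.52

The required radius is the distance from (6, -3) to the farthest point.
Squared distances: 29, 346, 421.
Maximum is 421, attained at R.
r = √421 ≈ 20.52.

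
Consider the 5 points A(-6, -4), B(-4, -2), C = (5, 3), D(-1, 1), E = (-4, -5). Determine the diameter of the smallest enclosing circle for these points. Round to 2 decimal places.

13.04

A smallest enclosing disk is always determined by at most three of the input points on its boundary.
The farthest pair is A–C with squared distance 170. The circle on this segment as diameter has centre (-0.5, -0.5) and r² = 170/4 = 42.5.
Check B: distance² to centre = 14.5 ≤ 42.5, so it lies inside.
All remaining points lie in this disk, and no smaller disk contains both endpoints, so this is the minimum enclosing circle.
Diameter = 2r = 2√(42.5) ≈ 13.04.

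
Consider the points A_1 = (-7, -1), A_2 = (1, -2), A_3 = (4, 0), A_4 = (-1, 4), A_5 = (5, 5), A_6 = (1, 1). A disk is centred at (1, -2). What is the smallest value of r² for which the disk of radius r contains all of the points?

65

The required radius is the distance from (1, -2) to the farthest point.
Squared distances: 65, 0, 13, 40, 65, 9.
Maximum is 65, attained at A_1.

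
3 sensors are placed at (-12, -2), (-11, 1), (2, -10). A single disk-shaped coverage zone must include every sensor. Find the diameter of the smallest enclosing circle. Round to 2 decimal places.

17.03

Call the three points A, B, C in the order given.
Side lengths²: AB² = 10, AC² = 260, BC² = 290.
Since BC² = 290 ≥ 260 + 10 = 270, the angle opposite BC is not acute, so the smallest enclosing circle has BC as diameter.
Centre = midpoint of BC = (-4.5, -4.5), r² = 290/4 = 72.5.
Diameter = 2r = 2√(72.5) ≈ 17.03.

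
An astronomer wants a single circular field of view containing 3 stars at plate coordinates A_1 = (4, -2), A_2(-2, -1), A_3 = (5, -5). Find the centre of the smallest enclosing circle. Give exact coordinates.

(1.5, -3)

Side lengths²: A_1A_2² = 37, A_1A_3² = 10, A_2A_3² = 65.
Since A_2A_3² = 65 ≥ 37 + 10 = 47, the angle opposite A_2A_3 is not acute, so the smallest enclosing circle has A_2A_3 as diameter.
Centre = midpoint of A_2A_3 = (1.5, -3), r² = 65/4 = 16.25.
Centre = (1.5, -3).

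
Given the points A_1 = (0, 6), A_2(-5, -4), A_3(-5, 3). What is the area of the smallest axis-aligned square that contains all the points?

The bounding box has width 5 and height 10.
An axis-aligned square enclosing the set must have side ≥ max(width, height).
So the minimum side is max(5, 10) = 10.
Area = 10² = 100.

100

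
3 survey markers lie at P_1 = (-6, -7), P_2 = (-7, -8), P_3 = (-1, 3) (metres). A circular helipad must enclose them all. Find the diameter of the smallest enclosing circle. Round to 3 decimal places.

12.530

Side lengths²: P_1P_2² = 2, P_1P_3² = 125, P_2P_3² = 157.
Since P_2P_3² = 157 ≥ 125 + 2 = 127, the angle opposite P_2P_3 is not acute, so the smallest enclosing circle has P_2P_3 as diameter.
Centre = midpoint of P_2P_3 = (-4, -2.5), r² = 157/4 = 39.25.
Diameter = 2r = 2√(39.25) ≈ 12.530.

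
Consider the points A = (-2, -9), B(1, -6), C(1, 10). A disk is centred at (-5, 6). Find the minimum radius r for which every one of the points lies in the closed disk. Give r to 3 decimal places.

15.297

The required radius is the distance from (-5, 6) to the farthest point.
Squared distances: 234, 180, 52.
Maximum is 234, attained at A.
r = √234 ≈ 15.297.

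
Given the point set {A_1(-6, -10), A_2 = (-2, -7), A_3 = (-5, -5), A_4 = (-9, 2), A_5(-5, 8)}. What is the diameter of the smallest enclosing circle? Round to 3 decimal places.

18.028

A smallest enclosing disk is always determined by at most three of the input points on its boundary.
The farthest pair is A_1–A_5 with squared distance 325. The circle on this segment as diameter has centre (-5.5, -1) and r² = 325/4 = 81.25.
Check A_2: distance² to centre = 48.25 ≤ 81.25, so it lies inside.
All remaining points lie in this disk, and no smaller disk contains both endpoints, so this is the minimum enclosing circle.
Diameter = 2r = 2√(81.25) ≈ 18.028.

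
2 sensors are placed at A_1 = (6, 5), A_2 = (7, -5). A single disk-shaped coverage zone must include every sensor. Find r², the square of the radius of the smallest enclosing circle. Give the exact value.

25.25

The smallest circle enclosing two points has them as diameter endpoints.
Centre = midpoint = (6.5, 0); r² = |A_1A_2|²/4 = 101/4 = 25.25.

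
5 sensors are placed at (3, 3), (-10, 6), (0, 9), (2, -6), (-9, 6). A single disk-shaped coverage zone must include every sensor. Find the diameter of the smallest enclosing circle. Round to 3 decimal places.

17.187

The minimum enclosing circle is determined by three boundary points: (-10, 6), (0, 9), (2, -6).
Their circumcentre is (-79/26, 25/26) with r² = 24961/338.
The farthest remaining point (-9, 6) is at distance² 20593/338 ≤ 24961/338.
Diameter = 2r = 2√(24961/338) ≈ 17.187.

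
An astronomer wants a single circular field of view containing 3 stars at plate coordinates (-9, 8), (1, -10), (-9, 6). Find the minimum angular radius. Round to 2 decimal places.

Call the three points A, B, C in the order given.
Side lengths²: AB² = 424, AC² = 4, BC² = 356.
Since AB² = 424 ≥ 356 + 4 = 360, the angle opposite AB is not acute, so the smallest enclosing circle has AB as diameter.
Centre = midpoint of AB = (-4, -1), r² = 424/4 = 106.
r = √106 ≈ 10.30.

10.30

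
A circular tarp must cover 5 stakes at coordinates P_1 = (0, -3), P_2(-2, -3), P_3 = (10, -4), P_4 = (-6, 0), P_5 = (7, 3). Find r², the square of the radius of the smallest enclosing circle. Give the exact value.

The minimum enclosing circle of a finite set is fixed by two of the points (as a diameter) or three (as a circumcircle).
The farthest pair is P_3–P_4 with squared distance 272. The circle on this segment as diameter has centre (2, -2) and r² = 272/4 = 68.
Check P_1: distance² to centre = 5 ≤ 68, so it lies inside.
All remaining points lie in this disk, and no smaller disk contains both endpoints, so this is the minimum enclosing circle.

68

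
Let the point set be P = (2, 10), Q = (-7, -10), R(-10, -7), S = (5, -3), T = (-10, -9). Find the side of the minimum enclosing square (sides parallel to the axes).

20

The bounding box has width 15 and height 20.
An axis-aligned square enclosing the set must have side ≥ max(width, height).
So the minimum side is max(15, 20) = 20.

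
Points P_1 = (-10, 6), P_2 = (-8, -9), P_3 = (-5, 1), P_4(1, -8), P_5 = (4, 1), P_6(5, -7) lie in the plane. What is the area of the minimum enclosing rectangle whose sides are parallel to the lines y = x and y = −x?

In coordinates u = x + y, v = x − y the rectangle is axis-aligned; the map (x,y)→(u,v) scales areas by 2.
u-values: -4, -17, -4, -7, 5, -2; range = 5 − (-17) = 22.
v-values: -16, 1, -6, 9, 3, 12; range = 12 − (-16) = 28.
Area = (22 × 28) / 2 = 308.

308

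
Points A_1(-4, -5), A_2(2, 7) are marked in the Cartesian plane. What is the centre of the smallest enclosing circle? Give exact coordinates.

The smallest circle enclosing two points has them as diameter endpoints.
Centre = midpoint = (-1, 1); r² = |A_1A_2|²/4 = 180/4 = 45.
Centre = (-1, 1).

(-1, 1)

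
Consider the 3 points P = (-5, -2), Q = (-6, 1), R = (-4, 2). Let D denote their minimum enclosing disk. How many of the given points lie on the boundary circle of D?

Side lengths²: PQ² = 10, PR² = 17, QR² = 5.
Since PR² = 17 ≥ 10 + 5 = 15, the angle opposite PR is not acute, so the smallest enclosing circle has PR as diameter.
Centre = midpoint of PR = (-4.5, 0), r² = 17/4 = 4.25.
The points at distance exactly r from the centre are P, R — 2 points.

2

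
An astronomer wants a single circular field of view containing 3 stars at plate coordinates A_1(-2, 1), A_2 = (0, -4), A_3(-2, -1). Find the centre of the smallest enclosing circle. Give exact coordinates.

Side lengths²: A_1A_2² = 29, A_1A_3² = 4, A_2A_3² = 13.
Since A_1A_2² = 29 ≥ 13 + 4 = 17, the angle opposite A_1A_2 is not acute, so the smallest enclosing circle has A_1A_2 as diameter.
Centre = midpoint of A_1A_2 = (-1, -1.5), r² = 29/4 = 7.25.
Centre = (-1, -1.5).

(-1, -1.5)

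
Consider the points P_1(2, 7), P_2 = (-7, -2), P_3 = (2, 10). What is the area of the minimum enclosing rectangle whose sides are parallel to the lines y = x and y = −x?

In coordinates u = x + y, v = x − y the rectangle is axis-aligned; the map (x,y)→(u,v) scales areas by 2.
u-values: 9, -9, 12; range = 12 − (-9) = 21.
v-values: -5, -5, -8; range = -5 − (-8) = 3.
Area = (21 × 3) / 2 = 31.5.

31.5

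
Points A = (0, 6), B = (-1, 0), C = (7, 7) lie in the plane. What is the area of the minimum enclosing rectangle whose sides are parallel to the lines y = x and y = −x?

In coordinates u = x + y, v = x − y the rectangle is axis-aligned; the map (x,y)→(u,v) scales areas by 2.
u-values: 6, -1, 14; range = 14 − (-1) = 15.
v-values: -6, -1, 0; range = 0 − (-6) = 6.
Area = (15 × 6) / 2 = 45.

45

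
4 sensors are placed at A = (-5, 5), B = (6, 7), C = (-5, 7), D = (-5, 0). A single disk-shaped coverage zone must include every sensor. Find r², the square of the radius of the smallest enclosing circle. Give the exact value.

42.5

A smallest enclosing disk is always determined by at most three of the input points on its boundary.
The farthest pair is B–D with squared distance 170. The circle on this segment as diameter has centre (0.5, 3.5) and r² = 170/4 = 42.5.
Check A: distance² to centre = 32.5 ≤ 42.5, so it lies inside.
All remaining points lie in this disk, and no smaller disk contains both endpoints, so this is the minimum enclosing circle.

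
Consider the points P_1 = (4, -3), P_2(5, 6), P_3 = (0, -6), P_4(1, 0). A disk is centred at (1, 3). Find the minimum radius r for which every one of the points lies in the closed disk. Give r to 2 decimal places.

9.06

The required radius is the distance from (1, 3) to the farthest point.
Squared distances: 45, 25, 82, 9.
Maximum is 82, attained at P_3.
r = √82 ≈ 9.06.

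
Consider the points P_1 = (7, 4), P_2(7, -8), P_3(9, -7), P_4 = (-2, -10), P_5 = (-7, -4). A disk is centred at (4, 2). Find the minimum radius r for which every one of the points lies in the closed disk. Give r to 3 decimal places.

13.416

The required radius is the distance from (4, 2) to the farthest point.
Squared distances: 13, 109, 106, 180, 157.
Maximum is 180, attained at P_4.
r = √180 ≈ 13.416.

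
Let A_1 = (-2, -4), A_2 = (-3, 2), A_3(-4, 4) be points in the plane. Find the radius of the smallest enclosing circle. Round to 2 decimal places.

Side lengths²: A_1A_2² = 37, A_1A_3² = 68, A_2A_3² = 5.
Since A_1A_3² = 68 ≥ 37 + 5 = 42, the angle opposite A_1A_3 is not acute, so the smallest enclosing circle has A_1A_3 as diameter.
Centre = midpoint of A_1A_3 = (-3, 0), r² = 68/4 = 17.
r = √17 ≈ 4.12.

4.12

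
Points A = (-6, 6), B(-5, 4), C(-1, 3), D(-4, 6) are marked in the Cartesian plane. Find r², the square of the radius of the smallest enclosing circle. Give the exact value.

A smallest enclosing disk is always determined by at most three of the input points on its boundary.
The farthest pair is A–C with squared distance 34. The circle on this segment as diameter has centre (-3.5, 4.5) and r² = 34/4 = 8.5.
Check B: distance² to centre = 2.5 ≤ 8.5, so it lies inside.
All remaining points lie in this disk, and no smaller disk contains both endpoints, so this is the minimum enclosing circle.

8.5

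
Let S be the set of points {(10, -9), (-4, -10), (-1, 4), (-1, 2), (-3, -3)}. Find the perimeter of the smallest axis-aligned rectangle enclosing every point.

56

Width = max x − min x = 10 − (-4) = 14.
Height = max y − min y = 4 − (-10) = 14.
Perimeter = 2(14 + 14) = 56.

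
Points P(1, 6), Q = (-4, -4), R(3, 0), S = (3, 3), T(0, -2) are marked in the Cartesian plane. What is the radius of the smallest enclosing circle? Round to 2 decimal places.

5.59

By Welzl's lemma the MEC is supported by two points (diametrically opposite) or three points (on a circumcircle).
The farthest pair is P–Q with squared distance 125. The circle on this segment as diameter has centre (-1.5, 1) and r² = 125/4 = 31.25.
Check R: distance² to centre = 21.25 ≤ 31.25, so it lies inside.
All remaining points lie in this disk, and no smaller disk contains both endpoints, so this is the minimum enclosing circle.
r = √(31.25) ≈ 5.59.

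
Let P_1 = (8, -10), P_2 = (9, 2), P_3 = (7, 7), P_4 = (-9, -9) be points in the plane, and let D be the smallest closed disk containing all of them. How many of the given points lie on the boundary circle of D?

3

The minimum enclosing circle is determined by three boundary points: P_1, P_3, P_4.
Their circumcentre is (-1/18, -35/18) with r² = 21025/162.
The farthest remaining point P_2 is at distance² 15805/162 ≤ 21025/162.
The points at distance exactly r from the centre are P_1, P_3, P_4 — 3 points.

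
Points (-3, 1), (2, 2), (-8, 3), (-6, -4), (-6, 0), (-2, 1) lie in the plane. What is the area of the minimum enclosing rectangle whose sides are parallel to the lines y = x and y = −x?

77

In coordinates u = x + y, v = x − y the rectangle is axis-aligned; the map (x,y)→(u,v) scales areas by 2.
u-values: -2, 4, -5, -10, -6, -1; range = 4 − (-10) = 14.
v-values: -4, 0, -11, -2, -6, -3; range = 0 − (-11) = 11.
Area = (14 × 11) / 2 = 77.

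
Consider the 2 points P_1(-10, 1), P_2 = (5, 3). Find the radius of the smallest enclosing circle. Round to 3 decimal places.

7.566

The smallest circle enclosing two points has them as diameter endpoints.
Centre = midpoint = (-2.5, 2); r² = |P_1P_2|²/4 = 229/4 = 57.25.
r = √(57.25) ≈ 7.566.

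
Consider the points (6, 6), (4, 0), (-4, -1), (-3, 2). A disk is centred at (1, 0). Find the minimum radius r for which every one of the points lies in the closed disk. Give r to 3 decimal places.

The required radius is the distance from (1, 0) to the farthest point.
Squared distances: 61, 9, 26, 20.
Maximum is 61, attained at (6, 6).
r = √61 ≈ 7.810.

7.810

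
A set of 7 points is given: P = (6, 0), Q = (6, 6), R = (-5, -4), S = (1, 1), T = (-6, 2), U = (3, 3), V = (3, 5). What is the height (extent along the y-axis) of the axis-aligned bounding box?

max y = 6, min y = -4, so height = 10.

10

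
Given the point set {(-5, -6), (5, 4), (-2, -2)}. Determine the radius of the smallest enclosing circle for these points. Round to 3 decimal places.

7.071

Call the three points A, B, C in the order given.
Side lengths²: AB² = 200, AC² = 25, BC² = 85.
Since AB² = 200 ≥ 85 + 25 = 110, the angle opposite AB is not acute, so the smallest enclosing circle has AB as diameter.
Centre = midpoint of AB = (0, -1), r² = 200/4 = 50.
r = √50 ≈ 7.071.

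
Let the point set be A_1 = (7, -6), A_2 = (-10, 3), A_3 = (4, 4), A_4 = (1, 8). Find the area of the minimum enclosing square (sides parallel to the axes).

289

The bounding box has width 17 and height 14.
An axis-aligned square enclosing the set must have side ≥ max(width, height).
So the minimum side is max(17, 14) = 17.
Area = 17² = 289.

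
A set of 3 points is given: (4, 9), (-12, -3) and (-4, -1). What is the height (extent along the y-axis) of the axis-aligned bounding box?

max y = 9, min y = -3, so height = 12.

12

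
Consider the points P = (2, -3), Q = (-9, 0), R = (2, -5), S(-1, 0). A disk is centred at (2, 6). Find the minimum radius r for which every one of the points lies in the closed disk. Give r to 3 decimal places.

The required radius is the distance from (2, 6) to the farthest point.
Squared distances: 81, 157, 121, 45.
Maximum is 157, attained at Q.
r = √157 ≈ 12.530.

12.530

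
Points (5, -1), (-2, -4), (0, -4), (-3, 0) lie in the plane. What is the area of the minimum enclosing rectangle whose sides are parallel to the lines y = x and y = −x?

45

In coordinates u = x + y, v = x − y the rectangle is axis-aligned; the map (x,y)→(u,v) scales areas by 2.
u-values: 4, -6, -4, -3; range = 4 − (-6) = 10.
v-values: 6, 2, 4, -3; range = 6 − (-3) = 9.
Area = (10 × 9) / 2 = 45.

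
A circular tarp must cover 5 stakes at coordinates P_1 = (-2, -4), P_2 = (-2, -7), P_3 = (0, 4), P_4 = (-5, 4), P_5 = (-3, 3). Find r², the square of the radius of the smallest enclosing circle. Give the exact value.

8125/242

The minimum enclosing circle of a finite set is fixed by two of the points (as a diameter) or three (as a circumcircle).
The minimum enclosing circle is determined by three boundary points: P_2, P_3, P_4.
Their circumcentre is (-2.5, -27/22) with r² = 8125/242.
The farthest remaining point P_5 is at distance² 4385/242 ≤ 8125/242.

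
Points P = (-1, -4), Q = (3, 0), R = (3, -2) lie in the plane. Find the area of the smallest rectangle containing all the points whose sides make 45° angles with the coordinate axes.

8

In coordinates u = x + y, v = x − y the rectangle is axis-aligned; the map (x,y)→(u,v) scales areas by 2.
u-values: -5, 3, 1; range = 3 − (-5) = 8.
v-values: 3, 3, 5; range = 5 − 3 = 2.
Area = (8 × 2) / 2 = 8.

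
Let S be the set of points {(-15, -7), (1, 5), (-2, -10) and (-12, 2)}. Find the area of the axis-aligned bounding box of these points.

x ranges over [-15, 1], width 16.
y ranges over [-10, 5], height 15.
Area = 16 × 15 = 240.

240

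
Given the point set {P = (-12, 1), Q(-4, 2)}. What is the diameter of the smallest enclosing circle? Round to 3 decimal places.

The smallest circle enclosing two points has them as diameter endpoints.
Centre = midpoint = (-8, 1.5); r² = |PQ|²/4 = 65/4 = 16.25.
Diameter = 2r = 2√(16.25) ≈ 8.062.

8.062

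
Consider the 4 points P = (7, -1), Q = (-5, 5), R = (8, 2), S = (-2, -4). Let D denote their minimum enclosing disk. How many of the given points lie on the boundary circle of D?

By Welzl's lemma the MEC is supported by two points (diametrically opposite) or three points (on a circumcircle).
The minimum enclosing circle is determined by three boundary points: Q, R, S.
Their circumcentre is (7/6, 37/18) with r² = 7565/162.
The farthest remaining point P is at distance² 7025/162 ≤ 7565/162.
The points at distance exactly r from the centre are Q, R, S — 3 points.

3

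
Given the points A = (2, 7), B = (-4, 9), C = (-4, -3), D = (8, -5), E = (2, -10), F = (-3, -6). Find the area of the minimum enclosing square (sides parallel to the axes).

The bounding box has width 12 and height 19.
An axis-aligned square enclosing the set must have side ≥ max(width, height).
So the minimum side is max(12, 19) = 19.
Area = 19² = 361.

361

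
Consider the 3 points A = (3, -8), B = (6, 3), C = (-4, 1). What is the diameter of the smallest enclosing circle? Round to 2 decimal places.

12.75

Side lengths²: AB² = 130, AC² = 130, BC² = 104.
Since AC² = 130 < 130 + 104 = 234, the triangle is acute, so the smallest enclosing circle is the circumcircle.
Circumcentre = (1.75, -1.75), r² = 40.625.
Diameter = 2r = 2√(40.625) ≈ 12.75.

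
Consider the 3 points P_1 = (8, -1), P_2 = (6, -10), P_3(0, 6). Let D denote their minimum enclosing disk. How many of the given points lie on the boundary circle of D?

2

Side lengths²: P_1P_2² = 85, P_1P_3² = 113, P_2P_3² = 292.
Since P_2P_3² = 292 ≥ 113 + 85 = 198, the angle opposite P_2P_3 is not acute, so the smallest enclosing circle has P_2P_3 as diameter.
Centre = midpoint of P_2P_3 = (3, -2), r² = 292/4 = 73.
The points at distance exactly r from the centre are P_2, P_3 — 2 points.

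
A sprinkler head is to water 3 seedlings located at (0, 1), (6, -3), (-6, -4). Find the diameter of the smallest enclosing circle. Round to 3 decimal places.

Call the three points A, B, C in the order given.
Side lengths²: AB² = 52, AC² = 61, BC² = 145.
Since BC² = 145 ≥ 61 + 52 = 113, the angle opposite BC is not acute, so the smallest enclosing circle has BC as diameter.
Centre = midpoint of BC = (0, -3.5), r² = 145/4 = 36.25.
Diameter = 2r = 2√(36.25) ≈ 12.042.

12.042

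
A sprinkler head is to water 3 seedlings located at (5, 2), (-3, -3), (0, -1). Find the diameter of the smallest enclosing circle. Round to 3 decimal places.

9.434

Call the three points A, B, C in the order given.
Side lengths²: AB² = 89, AC² = 34, BC² = 13.
Since AB² = 89 ≥ 34 + 13 = 47, the angle opposite AB is not acute, so the smallest enclosing circle has AB as diameter.
Centre = midpoint of AB = (1, -0.5), r² = 89/4 = 22.25.
Diameter = 2r = 2√(22.25) ≈ 9.434.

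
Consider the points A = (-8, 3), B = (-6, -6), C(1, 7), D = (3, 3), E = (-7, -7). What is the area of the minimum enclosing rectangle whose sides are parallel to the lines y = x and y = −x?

121

In coordinates u = x + y, v = x − y the rectangle is axis-aligned; the map (x,y)→(u,v) scales areas by 2.
u-values: -5, -12, 8, 6, -14; range = 8 − (-14) = 22.
v-values: -11, 0, -6, 0, 0; range = 0 − (-11) = 11.
Area = (22 × 11) / 2 = 121.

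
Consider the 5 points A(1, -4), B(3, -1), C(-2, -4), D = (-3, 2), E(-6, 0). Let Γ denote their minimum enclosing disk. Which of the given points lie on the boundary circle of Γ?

The farthest pair is B–E with squared distance 82. The circle on this segment as diameter has centre (-1.5, -0.5) and r² = 82/4 = 20.5.
Check A: distance² to centre = 18.5 ≤ 20.5, so it lies inside.
All remaining points lie in this disk, and no smaller disk contains both endpoints, so this is the minimum enclosing circle.
The points at distance exactly r from the centre are B, E — 2 points.

B, E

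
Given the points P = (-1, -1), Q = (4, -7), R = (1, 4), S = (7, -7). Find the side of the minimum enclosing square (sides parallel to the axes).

11

The bounding box has width 8 and height 11.
An axis-aligned square enclosing the set must have side ≥ max(width, height).
So the minimum side is max(8, 11) = 11.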